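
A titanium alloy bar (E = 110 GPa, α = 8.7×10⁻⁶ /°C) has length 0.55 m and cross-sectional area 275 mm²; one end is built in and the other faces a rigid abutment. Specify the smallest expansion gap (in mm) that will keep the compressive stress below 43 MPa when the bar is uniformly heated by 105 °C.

Free expansion if unrestrained: δ_free = αΔT L = 8.7×10⁻⁶ × 105 × 550 = 0.5024 mm.
A stress of 43 MPa corresponds to the wall pushing the bar back by σL/E = 43×550/(110×10³) = 0.215 mm.
So the gap has to take up the difference, g_min = δ_free − σL/E = 0.5024 − 0.215 = 0.2874 mm.

g ≈ 0.287 mm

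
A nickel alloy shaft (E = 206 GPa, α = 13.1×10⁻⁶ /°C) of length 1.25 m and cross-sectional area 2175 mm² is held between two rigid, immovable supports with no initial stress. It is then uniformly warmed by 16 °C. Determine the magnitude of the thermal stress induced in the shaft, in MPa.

Because both ends are immovable the net strain is zero, and the suppressed thermal strain is αΔT = 13.1×10⁻⁶ × 16 = 209.6×10⁻⁶.
σ = EαΔT = 206×10³ × 13.1×10⁻⁶ × 16 = 43.18 MPa (compressive; the shaft is trying to expand).

σ ≈ 43.2 MPa (compressive)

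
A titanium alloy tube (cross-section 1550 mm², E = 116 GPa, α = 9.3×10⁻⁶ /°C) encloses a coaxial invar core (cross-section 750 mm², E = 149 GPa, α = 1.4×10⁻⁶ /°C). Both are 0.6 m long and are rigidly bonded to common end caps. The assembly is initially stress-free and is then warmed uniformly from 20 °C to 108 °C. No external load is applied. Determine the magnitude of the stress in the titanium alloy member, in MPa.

σ ≈ 30.9 MPa (compressive)

Both members must finish at the same length. With the larger α, the titanium alloy tends to over-expand; the plates restrain it, putting the titanium alloy in compression and the invar in tension. With no external load the two internal forces are equal and opposite, magnitude P.
Compatibility of the two members (thermal + elastic change equal): (α₁ − α₂)ΔT = P·[1/(A₁E₁) + 1/(A₂E₂)].
|α₁ − α₂|·ΔT = 7.9×10⁻⁶ × 88 = 0.0006952.
1/(A₁E₁) + 1/(A₂E₂) = 1/(1550×116×10³) + 1/(750×149×10³) = 1.451×10⁻⁸ N⁻¹.
So P = 0.0006952 / 1.451×10⁻⁸ = 47.91 kN.
σ_{titanium alloy} = P/A₁ = 47910/1550 = 30.91 MPa, compressive.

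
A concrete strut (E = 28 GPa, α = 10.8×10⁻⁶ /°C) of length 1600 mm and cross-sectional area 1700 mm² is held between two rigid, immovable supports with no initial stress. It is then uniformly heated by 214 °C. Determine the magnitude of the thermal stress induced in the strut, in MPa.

σ ≈ 64.7 MPa (compressive)

With length fixed, the mechanical strain must cancel the thermal strain αΔT = 10.8×10⁻⁶ × 214 = 2311.2×10⁻⁶.
The stress required to suppress this strain is σ = Eε = 28×10³ × 2311.2×10⁻⁶ = 64.71 MPa, compressive since the strut is trying to expand.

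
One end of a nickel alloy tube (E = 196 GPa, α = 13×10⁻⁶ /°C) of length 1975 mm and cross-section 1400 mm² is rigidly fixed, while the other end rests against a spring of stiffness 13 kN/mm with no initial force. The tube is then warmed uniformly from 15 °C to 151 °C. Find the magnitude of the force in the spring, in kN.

The unrestrained thermal change is αΔT L = 13×10⁻⁶ × 136 × 1975 = 3.492 mm.
Let P be the compressive force at the spring. The tube shortens elastically by PL/(AE) and the spring compresses by P/k; together these equal δ_free.
P [ L/(AE) + 1/k ] = δ_free → P [ 1975/(1400×196×10³) + 1/(13×10³) ] = 3.492.
P = 3.492 / 8.412×10⁻⁵ = 41510 N.

P ≈ 41.5 kN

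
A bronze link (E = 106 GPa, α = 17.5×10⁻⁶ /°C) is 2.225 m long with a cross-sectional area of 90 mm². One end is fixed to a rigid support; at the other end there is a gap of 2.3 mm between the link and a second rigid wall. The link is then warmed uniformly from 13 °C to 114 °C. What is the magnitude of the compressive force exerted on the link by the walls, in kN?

P ≈ 7 kN

If the wall were absent the link would grow by αΔT L = 17.5×10⁻⁶ × 101 × 2225 = 3.933 mm.
This exceeds the 2.3 mm gap, so the wall pushes back. The portion of expansion that must be recovered elastically is δ_free − gap = 3.933 − 2.3 = 1.633 mm.
Compatibility: PL/(AE) = 1.633 mm, so σ = P/A = E × (1.633/2225) = 77.78 MPa.
Force on the wall = σA = 77.78 × 90 mm² = 7 kN.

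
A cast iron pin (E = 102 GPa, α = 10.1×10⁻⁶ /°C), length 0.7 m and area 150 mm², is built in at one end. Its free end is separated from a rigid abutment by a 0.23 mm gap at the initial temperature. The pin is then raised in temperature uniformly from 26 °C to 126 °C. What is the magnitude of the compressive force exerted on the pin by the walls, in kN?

Unrestrained expansion: δ_free = αΔT L = 10.1×10⁻⁶ × 100 × 700 = 0.707 mm.
After closing the 0.23 mm clearance, 0.707 − 0.23 = 0.477 mm of expansion remains to be suppressed by the wall.
That suppressed elongation corresponds to σ = E·Δ/L = 102×10³ × 0.477/700 = 69.51 MPa.
Force on the wall = σA = 69.51 × 150 mm² = 10.43 kN.

P ≈ 10.4 kN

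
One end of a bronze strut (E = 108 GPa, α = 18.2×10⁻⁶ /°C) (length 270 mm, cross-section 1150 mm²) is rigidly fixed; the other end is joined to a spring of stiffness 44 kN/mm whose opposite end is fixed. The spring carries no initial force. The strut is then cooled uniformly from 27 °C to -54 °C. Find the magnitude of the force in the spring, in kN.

P ≈ 16 kN

Free thermal contraction: δ_free = αΔT L = 18.2×10⁻⁶ × 81 × 270 = 0.398 mm.
With a force P in the spring, the elastic change of the strut is PL/(AE) and that of the spring is P/k; compatibility requires their sum to equal δ_free.
So P = δ_free / [L/(AE) + 1/k] = 0.398 / [ 270/(1150×108×10³) + 1/(44×10³) ].
P = 0.398 / 2.49×10⁻⁵ = 15980 N.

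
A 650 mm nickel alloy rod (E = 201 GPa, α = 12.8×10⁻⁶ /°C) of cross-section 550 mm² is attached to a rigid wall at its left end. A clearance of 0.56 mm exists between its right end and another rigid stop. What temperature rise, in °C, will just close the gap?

The gap closes when αΔT L = 0.56 mm, since the rod is still unstressed at that instant.
So ΔT = g/(αL) = 0.56/(12.8×10⁻⁶ × 650) = 67.31 °C.

ΔT ≈ 67.3 °C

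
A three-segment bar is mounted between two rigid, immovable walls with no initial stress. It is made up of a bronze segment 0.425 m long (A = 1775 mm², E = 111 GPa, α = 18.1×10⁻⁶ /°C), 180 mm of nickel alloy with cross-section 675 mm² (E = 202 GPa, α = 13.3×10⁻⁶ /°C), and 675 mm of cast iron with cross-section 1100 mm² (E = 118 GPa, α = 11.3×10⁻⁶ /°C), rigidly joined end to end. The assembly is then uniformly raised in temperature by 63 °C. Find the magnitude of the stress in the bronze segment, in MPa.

σ ≈ 72.5 MPa (compressive)

Free thermal expansion of the whole bar: Σ αᵢΔT Lᵢ = 18.1×10⁻⁶×63×425 + 13.3×10⁻⁶×63×180 + 11.3×10⁻⁶×63×675 = 1.116 mm.
The walls prevent any net length change, so an axial force P (same in every segment) develops. Compatibility: P · Σ Lᵢ/(AᵢEᵢ) = δ_free.
The series flexibility is Σ Lᵢ/(AᵢEᵢ) = 425/(1775×111×10³) + 180/(675×202×10³) + 675/(1100×118×10³) = 8.678×10⁻⁶ mm/N.
P = 1.116 / 8.678×10⁻⁶ = 128600 N = 128.6 kN, compressive.
σ_{bronze} = P / A = 128600 / 1775 = 72.45 MPa.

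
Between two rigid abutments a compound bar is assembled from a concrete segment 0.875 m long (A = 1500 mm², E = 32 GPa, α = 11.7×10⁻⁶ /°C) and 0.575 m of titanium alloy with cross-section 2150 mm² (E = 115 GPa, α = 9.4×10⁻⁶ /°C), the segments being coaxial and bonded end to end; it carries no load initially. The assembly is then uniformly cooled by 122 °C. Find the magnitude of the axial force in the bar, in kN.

P ≈ 92.8 kN (tensile)

If the supports were absent, the total length change would be Σ αᵢΔT Lᵢ = 11.7×10⁻⁶×122×875 + 9.4×10⁻⁶×122×575 = 1.908 mm.
The rigid supports impose zero overall length change; the single axial force P common to all segments must satisfy P Σ Lᵢ/(AᵢEᵢ) = δ_free.
The series flexibility is Σ Lᵢ/(AᵢEᵢ) = 875/(1500×32×10³) + 575/(2150×115×10³) = 2.055×10⁻⁵ mm/N.
Hence P = δ_free / Σ(L/AE) = 1.908/2.055×10⁻⁵ = 92.84 kN (tensile).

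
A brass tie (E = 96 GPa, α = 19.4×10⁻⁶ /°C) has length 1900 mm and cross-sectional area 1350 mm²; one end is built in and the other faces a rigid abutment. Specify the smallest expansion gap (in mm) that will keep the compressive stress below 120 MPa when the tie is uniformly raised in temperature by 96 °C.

g ≈ 1.16 mm

With no wall the tie would lengthen by αΔT L = 19.4×10⁻⁶ × 96 × 1900 = 3.539 mm.
At the allowable stress the elastic shortening the wall may impose is σL/E = 120 × 1900 / (96×10³) = 2.375 mm.
So the gap has to take up the difference, g_min = δ_free − σL/E = 3.539 − 2.375 = 1.164 mm.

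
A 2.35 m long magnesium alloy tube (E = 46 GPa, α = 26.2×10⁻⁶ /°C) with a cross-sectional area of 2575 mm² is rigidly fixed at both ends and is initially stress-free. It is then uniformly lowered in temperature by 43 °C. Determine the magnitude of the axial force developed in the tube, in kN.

Full restraint means ε = 0, so the stress is σ = EαΔT = 46×10³ × 26.2×10⁻⁶ × 43 = 51.82 MPa.
Then P = σA = 51.82 × 2575 mm² = 133.4 kN, tensile.

P ≈ 133 kN (tensile)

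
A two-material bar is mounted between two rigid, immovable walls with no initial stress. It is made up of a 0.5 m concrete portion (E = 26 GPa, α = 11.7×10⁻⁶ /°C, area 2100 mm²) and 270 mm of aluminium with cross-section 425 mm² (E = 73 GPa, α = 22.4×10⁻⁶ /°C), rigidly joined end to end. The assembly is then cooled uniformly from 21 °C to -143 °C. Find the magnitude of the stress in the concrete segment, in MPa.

σ ≈ 52 MPa (tensile)

With the walls removed the bar would change length by δ_free = Σ αᵢΔT Lᵢ = 11.7×10⁻⁶×164×500 + 22.4×10⁻⁶×164×270 = 1.951 mm.
The rigid supports impose zero overall length change; the single axial force P common to all segments must satisfy P Σ Lᵢ/(AᵢEᵢ) = δ_free.
The series flexibility is Σ Lᵢ/(AᵢEᵢ) = 500/(2100×26×10³) + 270/(425×73×10³) = 1.786×10⁻⁵ mm/N.
So P = 1.951 / 1.786×10⁻⁵ = 109.3 kN, tensile.
σ_{concrete} = P / A = 109300 / 2100 = 52.03 MPa.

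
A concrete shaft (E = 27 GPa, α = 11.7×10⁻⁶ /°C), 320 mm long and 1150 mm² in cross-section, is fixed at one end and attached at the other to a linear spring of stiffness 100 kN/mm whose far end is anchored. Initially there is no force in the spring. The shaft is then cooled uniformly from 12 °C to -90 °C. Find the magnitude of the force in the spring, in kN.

The unrestrained thermal change is αΔT L = 11.7×10⁻⁶ × 102 × 320 = 0.3819 mm.
Let P be the tensile force in the spring. The shaft extends elastically by PL/(AE) and the spring stretches by P/k; together these equal δ_free.
P [ L/(AE) + 1/k ] = δ_free → P [ 320/(1150×27×10³) + 1/(100×10³) ] = 0.3819.
P = 0.3819 / 2.031×10⁻⁵ = 18810 N.

P ≈ 18.8 kN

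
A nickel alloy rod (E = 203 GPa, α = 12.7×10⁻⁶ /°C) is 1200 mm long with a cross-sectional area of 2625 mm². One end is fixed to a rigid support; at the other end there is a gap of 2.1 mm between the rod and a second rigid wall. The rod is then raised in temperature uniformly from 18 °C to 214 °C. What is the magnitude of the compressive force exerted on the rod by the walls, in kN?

If the wall were absent the rod would grow by αΔT L = 12.7×10⁻⁶ × 196 × 1200 = 2.987 mm.
The gap closes (δ_free > 2.1 mm) and the wall then resists a further 2.987 − 2.1 = 0.887 mm of expansion.
That suppressed elongation corresponds to σ = E·Δ/L = 203×10³ × 0.887/1200 = 150.1 MPa.
Force on the wall = σA = 150.1 × 2625 mm² = 393.9 kN.

P ≈ 394 kN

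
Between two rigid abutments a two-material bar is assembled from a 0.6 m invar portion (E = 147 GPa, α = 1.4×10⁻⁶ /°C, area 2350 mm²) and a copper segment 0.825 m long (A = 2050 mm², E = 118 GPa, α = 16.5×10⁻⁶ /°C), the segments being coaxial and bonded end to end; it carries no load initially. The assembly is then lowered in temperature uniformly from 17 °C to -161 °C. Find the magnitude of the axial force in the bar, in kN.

Free thermal contraction of the whole bar: Σ αᵢΔT Lᵢ = 1.4×10⁻⁶×178×600 + 16.5×10⁻⁶×178×825 = 2.573 mm.
The rigid supports impose zero overall length change; the single axial force P common to all segments must satisfy P Σ Lᵢ/(AᵢEᵢ) = δ_free.
The series flexibility is Σ Lᵢ/(AᵢEᵢ) = 600/(2350×147×10³) + 825/(2050×118×10³) = 5.147×10⁻⁶ mm/N.
P = 2.573 / 5.147×10⁻⁶ = 499800 N = 499.8 kN, tensile.

P ≈ 500 kN (tensile)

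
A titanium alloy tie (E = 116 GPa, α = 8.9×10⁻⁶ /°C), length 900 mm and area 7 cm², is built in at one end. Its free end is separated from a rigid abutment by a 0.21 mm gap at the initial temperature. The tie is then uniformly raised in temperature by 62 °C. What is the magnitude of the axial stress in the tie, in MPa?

Unrestrained expansion: δ_free = αΔT L = 8.9×10⁻⁶ × 62 × 900 = 0.4966 mm.
The gap closes (δ_free > 0.21 mm) and the wall then resists a further 0.4966 − 0.21 = 0.2866 mm of expansion.
That suppressed elongation corresponds to σ = E·Δ/L = 116×10³ × 0.2866/900 = 36.94 MPa.

σ ≈ 36.9 MPa (compressive)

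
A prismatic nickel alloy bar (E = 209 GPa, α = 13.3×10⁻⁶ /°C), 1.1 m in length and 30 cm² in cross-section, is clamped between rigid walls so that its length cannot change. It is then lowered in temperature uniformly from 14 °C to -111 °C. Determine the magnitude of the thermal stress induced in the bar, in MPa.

σ ≈ 347 MPa (tensile)

With length fixed, the mechanical strain must cancel the thermal strain αΔT = 13.3×10⁻⁶ × 125 = 1662.5×10⁻⁶.
Hence σ = E·αΔT = 209×10³ × 1662.5×10⁻⁶ = 347.5 MPa, tensile.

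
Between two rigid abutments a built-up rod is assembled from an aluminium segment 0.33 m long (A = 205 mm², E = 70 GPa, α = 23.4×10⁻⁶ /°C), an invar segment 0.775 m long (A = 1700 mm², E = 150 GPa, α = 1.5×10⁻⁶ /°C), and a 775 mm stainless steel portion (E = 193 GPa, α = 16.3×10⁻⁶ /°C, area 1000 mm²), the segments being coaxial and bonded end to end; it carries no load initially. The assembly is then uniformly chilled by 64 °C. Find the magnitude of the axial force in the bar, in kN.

P ≈ 45.8 kN (tensile)

With the walls removed the bar would change length by δ_free = Σ αᵢΔT Lᵢ = 23.4×10⁻⁶×64×330 + 1.5×10⁻⁶×64×775 + 16.3×10⁻⁶×64×775 = 1.377 mm.
Since the ends are fixed, an axial force P builds up, equal in every segment, with P · Σ Lᵢ/(AᵢEᵢ) = δ_free.
Σ Lᵢ/(AᵢEᵢ) = 330/(205×70×10³) + 775/(1700×150×10³) + 775/(1000×193×10³) = 3.005×10⁻⁵ mm/N.
So P = 1.377 / 3.005×10⁻⁵ = 45.82 kN, tensile.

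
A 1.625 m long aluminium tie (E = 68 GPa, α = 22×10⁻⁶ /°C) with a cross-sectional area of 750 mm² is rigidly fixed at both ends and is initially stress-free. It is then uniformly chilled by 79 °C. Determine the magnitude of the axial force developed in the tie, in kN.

P ≈ 88.6 kN (tensile)

Full restraint means ε = 0, so the stress is σ = EαΔT = 68×10³ × 22×10⁻⁶ × 79 = 118.2 MPa.
Then P = σA = 118.2 × 750 mm² = 88.64 kN, tensile.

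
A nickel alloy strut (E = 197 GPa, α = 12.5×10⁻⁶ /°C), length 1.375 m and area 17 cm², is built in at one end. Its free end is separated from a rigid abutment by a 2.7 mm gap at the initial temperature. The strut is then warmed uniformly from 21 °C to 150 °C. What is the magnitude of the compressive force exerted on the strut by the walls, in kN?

Free thermal elongation = αΔT L = 12.5×10⁻⁶ × 129 × 1375 = 2.217 mm.
This is smaller than the 2.7 mm clearance, so the strut expands freely without reaching the stop — the stress is zero.

P ≈ 0 kN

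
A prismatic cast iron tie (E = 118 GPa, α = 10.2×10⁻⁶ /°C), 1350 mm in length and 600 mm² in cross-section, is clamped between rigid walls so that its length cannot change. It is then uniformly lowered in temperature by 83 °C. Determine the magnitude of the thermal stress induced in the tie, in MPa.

σ ≈ 99.9 MPa (tensile)

The supports are rigid, so the total axial strain is zero. The restrained thermal strain is ε = αΔT = 10.2×10⁻⁶ × 83 = 846.6×10⁻⁶.
The stress required to suppress this strain is σ = Eε = 118×10³ × 846.6×10⁻⁶ = 99.9 MPa, tensile since the tie is trying to contract.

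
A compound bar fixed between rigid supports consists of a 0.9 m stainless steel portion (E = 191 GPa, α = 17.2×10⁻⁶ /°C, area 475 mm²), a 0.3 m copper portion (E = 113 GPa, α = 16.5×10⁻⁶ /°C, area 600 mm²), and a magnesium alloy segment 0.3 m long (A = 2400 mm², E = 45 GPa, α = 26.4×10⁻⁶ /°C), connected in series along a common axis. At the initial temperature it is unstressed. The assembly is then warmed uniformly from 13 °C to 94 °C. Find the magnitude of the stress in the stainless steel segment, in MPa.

Free thermal expansion of the whole bar: Σ αᵢΔT Lᵢ = 17.2×10⁻⁶×81×900 + 16.5×10⁻⁶×81×300 + 26.4×10⁻⁶×81×300 = 2.296 mm.
Since the ends are fixed, an axial force P builds up, equal in every segment, with P · Σ Lᵢ/(AᵢEᵢ) = δ_free.
The series flexibility is Σ Lᵢ/(AᵢEᵢ) = 900/(475×191×10³) + 300/(600×113×10³) + 300/(2400×45×10³) = 1.712×10⁻⁵ mm/N.
Hence P = δ_free / Σ(L/AE) = 2.296/1.712×10⁻⁵ = 134.1 kN (compressive).
σ_{stainless steel} = P / A = 134100 / 475 = 282.3 MPa.

σ ≈ 282 MPa (compressive)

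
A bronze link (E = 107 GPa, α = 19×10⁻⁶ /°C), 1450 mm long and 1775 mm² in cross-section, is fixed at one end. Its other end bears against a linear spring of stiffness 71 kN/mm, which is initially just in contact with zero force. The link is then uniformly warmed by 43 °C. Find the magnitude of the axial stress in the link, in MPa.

σ ≈ 30.7 MPa (compressive)

If the spring were absent the link would lengthen by αΔT L = 19×10⁻⁶ × 43 × 1450 = 1.185 mm.
Let P be the compressive force at the spring. The link shortens elastically by PL/(AE) and the spring compresses by P/k; together these equal δ_free.
So P = δ_free / [L/(AE) + 1/k] = 1.185 / [ 1450/(1775×107×10³) + 1/(71×10³) ].
P = 1.185 / 2.172×10⁻⁵ = 54540 N.
σ = P/A = 54540/1775 = 30.73 MPa.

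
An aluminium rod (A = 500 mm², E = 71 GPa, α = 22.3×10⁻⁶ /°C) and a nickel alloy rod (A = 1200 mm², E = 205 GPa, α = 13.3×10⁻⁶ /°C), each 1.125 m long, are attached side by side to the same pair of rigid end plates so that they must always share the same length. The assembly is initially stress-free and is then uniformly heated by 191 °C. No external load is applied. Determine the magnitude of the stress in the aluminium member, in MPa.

σ ≈ 107 MPa (compressive)

The aluminium has the larger α, so on heating it would change length more than the nickel alloy if both were free. The rigid plates force a common final length, so the aluminium is put into compression and the nickel alloy into tension, with equal and opposite forces P (no external load).
Equating the net (thermal + elastic) strains gives |α₁ − α₂|·ΔT = P·[1/(A₁E₁) + 1/(A₂E₂)].
|α₁ − α₂|·ΔT = 9×10⁻⁶ × 191 = 0.001719.
1/(A₁E₁) + 1/(A₂E₂) = 1/(500×71×10³) + 1/(1200×205×10³) = 3.223×10⁻⁸ N⁻¹.
P = 0.001719 / 3.223×10⁻⁸ = 53330 N = 53.33 kN.
σ_{aluminium} = P/A₁ = 53330/500 = 106.7 MPa, compressive.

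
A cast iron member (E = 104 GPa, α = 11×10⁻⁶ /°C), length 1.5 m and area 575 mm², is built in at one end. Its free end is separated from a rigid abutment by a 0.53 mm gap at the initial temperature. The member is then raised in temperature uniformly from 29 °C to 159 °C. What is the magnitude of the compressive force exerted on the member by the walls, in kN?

Free thermal elongation = αΔT L = 11×10⁻⁶ × 130 × 1500 = 2.145 mm.
The gap closes (δ_free > 0.53 mm) and the wall then resists a further 2.145 − 0.53 = 1.615 mm of expansion.
That suppressed elongation corresponds to σ = E·Δ/L = 104×10³ × 1.615/1500 = 112 MPa.
Force on the wall = σA = 112 × 575 mm² = 64.38 kN.

P ≈ 64.4 kN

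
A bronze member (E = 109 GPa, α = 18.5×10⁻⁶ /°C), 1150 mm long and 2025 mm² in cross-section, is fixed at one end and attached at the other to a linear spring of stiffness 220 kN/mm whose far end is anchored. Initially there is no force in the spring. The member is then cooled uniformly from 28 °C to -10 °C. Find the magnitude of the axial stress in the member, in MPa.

σ ≈ 40.9 MPa (tensile)

The unrestrained thermal change is αΔT L = 18.5×10⁻⁶ × 38 × 1150 = 0.8085 mm.
With a force P in the spring, the elastic change of the member is PL/(AE) and that of the spring is P/k; compatibility requires their sum to equal δ_free.
P [ L/(AE) + 1/k ] = δ_free → P [ 1150/(2025×109×10³) + 1/(220×10³) ] = 0.8085.
P = 0.8085 / 9.756×10⁻⁶ = 82870 N.
σ = P/A = 82870/2025 = 40.92 MPa.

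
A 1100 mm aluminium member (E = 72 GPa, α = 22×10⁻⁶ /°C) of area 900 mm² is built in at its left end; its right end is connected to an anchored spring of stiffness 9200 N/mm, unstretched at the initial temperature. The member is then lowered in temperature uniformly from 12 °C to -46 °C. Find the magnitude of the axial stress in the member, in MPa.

σ ≈ 12.4 MPa (tensile)

If the spring were absent the member would shorten by αΔT L = 22×10⁻⁶ × 58 × 1100 = 1.404 mm.
With a force P in the spring, the elastic change of the member is PL/(AE) and that of the spring is P/k; compatibility requires their sum to equal δ_free.
So P = δ_free / [L/(AE) + 1/k] = 1.404 / [ 1100/(900×72×10³) + 1/(9200) ].
P = 1.404 / 0.0001257 = 11170 N.
σ = P/A = 11170/900 = 12.41 MPa.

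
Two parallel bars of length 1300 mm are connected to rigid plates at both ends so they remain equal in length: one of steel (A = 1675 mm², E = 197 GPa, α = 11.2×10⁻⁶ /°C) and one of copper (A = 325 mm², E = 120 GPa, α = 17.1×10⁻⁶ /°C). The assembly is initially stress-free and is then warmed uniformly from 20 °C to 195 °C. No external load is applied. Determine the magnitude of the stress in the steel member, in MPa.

Both members must finish at the same length. With the larger α, the copper tends to over-expand; the plates restrain it, putting the copper in compression and the steel in tension. With no external load the two internal forces are equal and opposite, magnitude P.
Compatibility of the two members (thermal + elastic change equal): (α₁ − α₂)ΔT = P·[1/(A₁E₁) + 1/(A₂E₂)].
|α₁ − α₂|·ΔT = 5.9×10⁻⁶ × 175 = 0.001033.
1/(A₁E₁) + 1/(A₂E₂) = 1/(1675×197×10³) + 1/(325×120×10³) = 2.867×10⁻⁸ N⁻¹.
So P = 0.001033 / 2.867×10⁻⁸ = 36.01 kN.
σ_{steel} = P/A₁ = 36010/1675 = 21.5 MPa, tensile.

σ ≈ 21.5 MPa (tensile)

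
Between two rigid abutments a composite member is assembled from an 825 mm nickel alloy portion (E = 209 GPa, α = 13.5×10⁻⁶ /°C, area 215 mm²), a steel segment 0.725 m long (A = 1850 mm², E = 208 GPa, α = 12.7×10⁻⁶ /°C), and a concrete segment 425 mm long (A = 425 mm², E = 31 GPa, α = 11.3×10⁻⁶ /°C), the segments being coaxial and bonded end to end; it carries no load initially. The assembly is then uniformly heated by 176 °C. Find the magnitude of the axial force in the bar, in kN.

P ≈ 84.3 kN (compressive)

Free thermal expansion of the whole bar: Σ αᵢΔT Lᵢ = 13.5×10⁻⁶×176×825 + 12.7×10⁻⁶×176×725 + 11.3×10⁻⁶×176×425 = 4.426 mm.
The walls prevent any net length change, so an axial force P (same in every segment) develops. Compatibility: P · Σ Lᵢ/(AᵢEᵢ) = δ_free.
Σ Lᵢ/(AᵢEᵢ) = 825/(215×209×10³) + 725/(1850×208×10³) + 425/(425×31×10³) = 5.25×10⁻⁵ mm/N.
P = 4.426 / 5.25×10⁻⁵ = 84300 N = 84.3 kN, compressive.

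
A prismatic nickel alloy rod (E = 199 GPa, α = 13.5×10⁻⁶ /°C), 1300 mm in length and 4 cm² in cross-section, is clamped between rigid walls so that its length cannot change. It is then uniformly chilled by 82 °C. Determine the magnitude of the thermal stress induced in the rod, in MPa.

σ ≈ 220 MPa (tensile)

The supports are rigid, so the total axial strain is zero. The restrained thermal strain is ε = αΔT = 13.5×10⁻⁶ × 82 = 1107×10⁻⁶.
σ = EαΔT = 199×10³ × 13.5×10⁻⁶ × 82 = 220.3 MPa (tensile; the rod is trying to contract).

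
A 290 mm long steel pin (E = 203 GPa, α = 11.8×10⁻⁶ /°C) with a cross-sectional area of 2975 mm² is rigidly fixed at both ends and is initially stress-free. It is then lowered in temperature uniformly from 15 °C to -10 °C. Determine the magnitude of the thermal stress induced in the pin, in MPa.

σ ≈ 59.9 MPa (tensile)

Because both ends are immovable the net strain is zero, and the suppressed thermal strain is αΔT = 11.8×10⁻⁶ × 25 = 295×10⁻⁶.
Hence σ = E·αΔT = 203×10³ × 295×10⁻⁶ = 59.88 MPa, tensile.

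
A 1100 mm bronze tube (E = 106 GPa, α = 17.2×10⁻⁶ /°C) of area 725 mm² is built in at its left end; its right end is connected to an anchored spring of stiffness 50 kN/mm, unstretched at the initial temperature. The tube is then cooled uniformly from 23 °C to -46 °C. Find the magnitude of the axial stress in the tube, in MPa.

σ ≈ 52.5 MPa (tensile)

The unrestrained thermal change is αΔT L = 17.2×10⁻⁶ × 69 × 1100 = 1.305 mm.
With a force P in the spring, the elastic change of the tube is PL/(AE) and that of the spring is P/k; compatibility requires their sum to equal δ_free.
So P = δ_free / [L/(AE) + 1/k] = 1.305 / [ 1100/(725×106×10³) + 1/(50×10³) ].
P = 1.305 / 3.431×10⁻⁵ = 38050 N.
σ = P/A = 38050/725 = 52.48 MPa.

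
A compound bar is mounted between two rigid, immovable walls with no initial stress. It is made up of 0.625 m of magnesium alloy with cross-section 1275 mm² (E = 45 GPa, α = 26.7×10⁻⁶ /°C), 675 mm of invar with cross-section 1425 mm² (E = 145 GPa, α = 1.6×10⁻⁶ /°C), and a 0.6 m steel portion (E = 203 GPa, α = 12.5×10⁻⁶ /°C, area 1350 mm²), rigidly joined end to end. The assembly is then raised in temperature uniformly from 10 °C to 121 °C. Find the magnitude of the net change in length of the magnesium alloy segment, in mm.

With the walls removed the bar would change length by δ_free = Σ αᵢΔT Lᵢ = 26.7×10⁻⁶×111×625 + 1.6×10⁻⁶×111×675 + 12.5×10⁻⁶×111×600 = 2.805 mm.
Since the ends are fixed, an axial force P builds up, equal in every segment, with P · Σ Lᵢ/(AᵢEᵢ) = δ_free.
Σ Lᵢ/(AᵢEᵢ) = 625/(1275×45×10³) + 675/(1425×145×10³) + 600/(1350×203×10³) = 1.635×10⁻⁵ mm/N.
P = 2.805 / 1.635×10⁻⁵ = 171500 N = 171.5 kN, compressive.
For the magnesium alloy segment, free thermal change = 26.7×10⁻⁶×111×625 = 1.852 mm and elastic change from P = 171500×625/(1275×45×10³) = 1.869 mm; these oppose, so the net change is 0.0164 mm (segment shortens).

|ΔL| ≈ 0.0164 mm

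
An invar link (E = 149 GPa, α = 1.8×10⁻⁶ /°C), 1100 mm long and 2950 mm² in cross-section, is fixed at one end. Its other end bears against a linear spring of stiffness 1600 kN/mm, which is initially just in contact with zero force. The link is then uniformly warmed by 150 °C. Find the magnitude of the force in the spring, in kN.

The unrestrained thermal change is αΔT L = 1.8×10⁻⁶ × 150 × 1100 = 0.297 mm.
Let P be the compressive force at the spring. The link shortens elastically by PL/(AE) and the spring compresses by P/k; together these equal δ_free.
P [ L/(AE) + 1/k ] = δ_free → P [ 1100/(2950×149×10³) + 1/(1600×10³) ] = 0.297.
P = 0.297 / 3.128×10⁻⁶ = 94960 N.

P ≈ 95 kN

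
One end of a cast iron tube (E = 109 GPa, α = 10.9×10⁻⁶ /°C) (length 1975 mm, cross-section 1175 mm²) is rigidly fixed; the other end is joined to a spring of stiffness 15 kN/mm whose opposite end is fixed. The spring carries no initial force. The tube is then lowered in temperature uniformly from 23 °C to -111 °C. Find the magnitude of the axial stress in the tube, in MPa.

σ ≈ 29.9 MPa (tensile)

If the spring were absent the tube would shorten by αΔT L = 10.9×10⁻⁶ × 134 × 1975 = 2.885 mm.
With a force P in the spring, the elastic change of the tube is PL/(AE) and that of the spring is P/k; compatibility requires their sum to equal δ_free.
So P = δ_free / [L/(AE) + 1/k] = 2.885 / [ 1975/(1175×109×10³) + 1/(15×10³) ].
P = 2.885 / 8.209×10⁻⁵ = 35140 N.
σ = P/A = 35140/1175 = 29.91 MPa.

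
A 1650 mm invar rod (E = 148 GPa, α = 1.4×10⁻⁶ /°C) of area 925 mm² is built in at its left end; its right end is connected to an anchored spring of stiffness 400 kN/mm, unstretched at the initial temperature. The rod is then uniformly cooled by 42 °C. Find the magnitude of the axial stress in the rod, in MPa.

σ ≈ 7.21 MPa (tensile)

If the spring were absent the rod would shorten by αΔT L = 1.4×10⁻⁶ × 42 × 1650 = 0.09702 mm.
Let P be the tensile force in the spring. The rod extends elastically by PL/(AE) and the spring stretches by P/k; together these equal δ_free.
P [ L/(AE) + 1/k ] = δ_free → P [ 1650/(925×148×10³) + 1/(400×10³) ] = 0.09702.
P = 0.09702 / 1.455×10⁻⁵ = 6667 N.
σ = P/A = 6667/925 = 7.207 MPa.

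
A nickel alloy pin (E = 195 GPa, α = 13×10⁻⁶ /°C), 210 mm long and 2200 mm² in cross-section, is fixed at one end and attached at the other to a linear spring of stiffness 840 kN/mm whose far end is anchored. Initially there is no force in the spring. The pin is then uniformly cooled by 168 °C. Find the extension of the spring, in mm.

The unrestrained thermal change is αΔT L = 13×10⁻⁶ × 168 × 210 = 0.4586 mm.
Let P be the tensile force in the spring. The pin extends elastically by PL/(AE) and the spring stretches by P/k; together these equal δ_free.
P [ L/(AE) + 1/k ] = δ_free → P [ 210/(2200×195×10³) + 1/(840×10³) ] = 0.4586.
P = 0.4586 / 1.68×10⁻⁶ = 273000 N.
Spring extension = P/k = 273000/(840×10³) = 0.325 mm.

δ ≈ 0.325 mm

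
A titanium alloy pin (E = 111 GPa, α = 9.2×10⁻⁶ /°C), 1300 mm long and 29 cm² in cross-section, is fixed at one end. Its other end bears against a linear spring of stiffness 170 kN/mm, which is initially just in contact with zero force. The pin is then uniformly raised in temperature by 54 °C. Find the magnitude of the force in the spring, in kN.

The unrestrained thermal change is αΔT L = 9.2×10⁻⁶ × 54 × 1300 = 0.6458 mm.
Let P be the compressive force at the spring. The pin shortens elastically by PL/(AE) and the spring compresses by P/k; together these equal δ_free.
So P = δ_free / [L/(AE) + 1/k] = 0.6458 / [ 1300/(2900×111×10³) + 1/(170×10³) ].
P = 0.6458 / 9.921×10⁻⁶ = 65100 N.

P ≈ 65.1 kN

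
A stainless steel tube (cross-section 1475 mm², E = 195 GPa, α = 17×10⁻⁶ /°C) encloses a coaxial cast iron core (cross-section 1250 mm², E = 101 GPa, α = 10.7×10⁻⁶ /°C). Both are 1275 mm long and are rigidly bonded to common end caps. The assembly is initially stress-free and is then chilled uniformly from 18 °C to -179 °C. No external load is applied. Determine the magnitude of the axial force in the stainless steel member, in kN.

P ≈ 109 kN (tensile in the stainless steel)

Both members must finish at the same length. With the larger α, the stainless steel tends to over-contract; the plates restrain it, putting the stainless steel in tension and the cast iron in compression. With no external load the two internal forces are equal and opposite, magnitude P.
Compatibility of the two members (thermal + elastic change equal): (α₁ − α₂)ΔT = P·[1/(A₁E₁) + 1/(A₂E₂)].
|α₁ − α₂|·ΔT = 6.3×10⁻⁶ × 197 = 0.001241.
1/(A₁E₁) + 1/(A₂E₂) = 1/(1475×195×10³) + 1/(1250×101×10³) = 1.14×10⁻⁸ N⁻¹.
So P = 0.001241 / 1.14×10⁻⁸ = 108.9 kN.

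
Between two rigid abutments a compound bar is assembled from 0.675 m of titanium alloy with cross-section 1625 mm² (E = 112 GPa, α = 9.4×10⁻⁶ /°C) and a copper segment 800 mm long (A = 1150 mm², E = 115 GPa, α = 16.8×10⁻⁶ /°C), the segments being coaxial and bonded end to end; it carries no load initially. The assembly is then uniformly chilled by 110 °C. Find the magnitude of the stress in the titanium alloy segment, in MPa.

If the supports were absent, the total length change would be Σ αᵢΔT Lᵢ = 9.4×10⁻⁶×110×675 + 16.8×10⁻⁶×110×800 = 2.176 mm.
Since the ends are fixed, an axial force P builds up, equal in every segment, with P · Σ Lᵢ/(AᵢEᵢ) = δ_free.
Σ Lᵢ/(AᵢEᵢ) = 675/(1625×112×10³) + 800/(1150×115×10³) = 9.758×10⁻⁶ mm/N.
P = 2.176 / 9.758×10⁻⁶ = 223000 N = 223 kN, tensile.
σ_{titanium alloy} = P / A = 223000 / 1625 = 137.3 MPa.

σ ≈ 137 MPa (tensile)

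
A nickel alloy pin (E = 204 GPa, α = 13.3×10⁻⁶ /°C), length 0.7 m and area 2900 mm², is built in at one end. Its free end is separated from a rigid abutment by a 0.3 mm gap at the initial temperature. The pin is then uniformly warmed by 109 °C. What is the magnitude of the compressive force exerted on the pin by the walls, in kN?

P ≈ 604 kN

If the wall were absent the pin would grow by αΔT L = 13.3×10⁻⁶ × 109 × 700 = 1.015 mm.
The gap closes (δ_free > 0.3 mm) and the wall then resists a further 1.015 − 0.3 = 0.7148 mm of expansion.
Compatibility: PL/(AE) = 0.7148 mm, so σ = P/A = E × (0.7148/700) = 208.3 MPa.
P = σA = 208.3 × 2900 = 604.1 kN.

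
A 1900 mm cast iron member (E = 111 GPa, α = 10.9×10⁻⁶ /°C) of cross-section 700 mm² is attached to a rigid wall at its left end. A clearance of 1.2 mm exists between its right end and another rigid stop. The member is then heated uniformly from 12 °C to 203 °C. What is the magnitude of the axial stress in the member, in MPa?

Unrestrained expansion: δ_free = αΔT L = 10.9×10⁻⁶ × 191 × 1900 = 3.956 mm.
This exceeds the 1.2 mm gap, so the wall pushes back. The portion of expansion that must be recovered elastically is δ_free − gap = 3.956 − 1.2 = 2.756 mm.
Compatibility: PL/(AE) = 2.756 mm, so σ = P/A = E × (2.756/1900) = 161 MPa.

σ ≈ 161 MPa (compressive)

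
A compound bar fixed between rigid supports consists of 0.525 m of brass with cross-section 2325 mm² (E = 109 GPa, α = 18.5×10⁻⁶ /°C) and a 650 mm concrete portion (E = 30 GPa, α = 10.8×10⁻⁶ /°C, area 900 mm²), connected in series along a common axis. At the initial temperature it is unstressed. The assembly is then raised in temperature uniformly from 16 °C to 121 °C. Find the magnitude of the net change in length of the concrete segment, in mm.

With the walls removed the bar would change length by δ_free = Σ αᵢΔT Lᵢ = 18.5×10⁻⁶×105×525 + 10.8×10⁻⁶×105×650 = 1.757 mm.
The walls prevent any net length change, so an axial force P (same in every segment) develops. Compatibility: P · Σ Lᵢ/(AᵢEᵢ) = δ_free.
Σ Lᵢ/(AᵢEᵢ) = 525/(2325×109×10³) + 650/(900×30×10³) = 2.615×10⁻⁵ mm/N.
P = 1.757 / 2.615×10⁻⁵ = 67200 N = 67.2 kN, compressive.
For the concrete segment, free thermal change = 10.8×10⁻⁶×105×650 = 0.7371 mm and elastic change from P = 67200×650/(900×30×10³) = 1.618 mm; these oppose, so the net change is 0.881 mm (segment shortens).

|ΔL| ≈ 0.881 mm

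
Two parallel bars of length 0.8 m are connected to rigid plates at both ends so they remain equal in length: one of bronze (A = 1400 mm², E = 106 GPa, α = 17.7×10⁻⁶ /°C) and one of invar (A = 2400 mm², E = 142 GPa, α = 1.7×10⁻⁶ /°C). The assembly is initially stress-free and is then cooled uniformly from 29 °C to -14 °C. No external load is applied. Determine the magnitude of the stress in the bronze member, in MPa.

Equilibrium of a rigid end plate with no external load gives equal and opposite internal forces ±P in the two members. Since α_{bronze} > α_{invar}, cooling drives the bronze into tension and the invar into compression.
Equating the net (thermal + elastic) strains gives |α₁ − α₂|·ΔT = P·[1/(A₁E₁) + 1/(A₂E₂)].
|α₁ − α₂|·ΔT = 16×10⁻⁶ × 43 = 0.000688.
1/(A₁E₁) + 1/(A₂E₂) = 1/(1400×106×10³) + 1/(2400×142×10³) = 9.673×10⁻⁹ N⁻¹.
So P = 0.000688 / 9.673×10⁻⁹ = 71.13 kN.
σ_{bronze} = P/A₁ = 71130/1400 = 50.81 MPa, tensile.

σ ≈ 50.8 MPa (tensile)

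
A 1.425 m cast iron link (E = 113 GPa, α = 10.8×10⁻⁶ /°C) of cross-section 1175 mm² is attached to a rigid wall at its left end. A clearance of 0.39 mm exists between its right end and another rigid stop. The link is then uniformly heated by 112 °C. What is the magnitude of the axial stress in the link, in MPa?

If the wall were absent the link would grow by αΔT L = 10.8×10⁻⁶ × 112 × 1425 = 1.724 mm.
This exceeds the 0.39 mm gap, so the wall pushes back. The portion of expansion that must be recovered elastically is δ_free − gap = 1.724 − 0.39 = 1.334 mm.
That suppressed elongation corresponds to σ = E·Δ/L = 113×10³ × 1.334/1425 = 105.8 MPa.

σ ≈ 106 MPa (compressive)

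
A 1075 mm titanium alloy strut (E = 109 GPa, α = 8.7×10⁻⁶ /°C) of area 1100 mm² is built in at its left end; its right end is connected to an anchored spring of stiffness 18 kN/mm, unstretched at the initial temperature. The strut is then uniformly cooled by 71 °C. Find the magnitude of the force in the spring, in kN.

Free thermal contraction: δ_free = αΔT L = 8.7×10⁻⁶ × 71 × 1075 = 0.664 mm.
Let P be the tensile force in the spring. The strut extends elastically by PL/(AE) and the spring stretches by P/k; together these equal δ_free.
P [ L/(AE) + 1/k ] = δ_free → P [ 1075/(1100×109×10³) + 1/(18×10³) ] = 0.664.
P = 0.664 / 6.452×10⁻⁵ = 10290 N.

P ≈ 10.3 kN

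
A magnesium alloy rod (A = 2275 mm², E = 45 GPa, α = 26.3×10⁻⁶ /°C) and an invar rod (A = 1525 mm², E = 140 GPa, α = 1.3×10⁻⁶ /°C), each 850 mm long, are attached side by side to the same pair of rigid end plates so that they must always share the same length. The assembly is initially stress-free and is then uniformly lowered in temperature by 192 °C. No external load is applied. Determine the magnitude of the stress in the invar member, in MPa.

Equilibrium of a rigid end plate with no external load gives equal and opposite internal forces ±P in the two members. Since α_{magnesium alloy} > α_{invar}, cooling drives the magnesium alloy into tension and the invar into compression.
Setting the final lengths equal and cancelling L: (α₁ − α₂)ΔT = P/(A₁E₁) + P/(A₂E₂).
|α₁ − α₂|·ΔT = 25×10⁻⁶ × 192 = 0.0048.
1/(A₁E₁) + 1/(A₂E₂) = 1/(2275×45×10³) + 1/(1525×140×10³) = 1.445×10⁻⁸ N⁻¹.
So P = 0.0048 / 1.445×10⁻⁸ = 332.1 kN.
σ_{invar} = P/A₂ = 332100/1525 = 217.8 MPa, compressive.

σ ≈ 218 MPa (compressive)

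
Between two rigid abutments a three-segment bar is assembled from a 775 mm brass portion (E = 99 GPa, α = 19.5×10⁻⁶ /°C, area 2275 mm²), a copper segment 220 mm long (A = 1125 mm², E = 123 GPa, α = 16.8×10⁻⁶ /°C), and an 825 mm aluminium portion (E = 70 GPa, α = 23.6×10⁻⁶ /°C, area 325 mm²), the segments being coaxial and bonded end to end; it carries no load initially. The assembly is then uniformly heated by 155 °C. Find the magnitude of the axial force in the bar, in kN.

P ≈ 144 kN (compressive)

If the supports were absent, the total length change would be Σ αᵢΔT Lᵢ = 19.5×10⁻⁶×155×775 + 16.8×10⁻⁶×155×220 + 23.6×10⁻⁶×155×825 = 5.933 mm.
The rigid supports impose zero overall length change; the single axial force P common to all segments must satisfy P Σ Lᵢ/(AᵢEᵢ) = δ_free.
The series flexibility is Σ Lᵢ/(AᵢEᵢ) = 775/(2275×99×10³) + 220/(1125×123×10³) + 825/(325×70×10³) = 4.129×10⁻⁵ mm/N.
P = 5.933 / 4.129×10⁻⁵ = 143700 N = 143.7 kN, compressive.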